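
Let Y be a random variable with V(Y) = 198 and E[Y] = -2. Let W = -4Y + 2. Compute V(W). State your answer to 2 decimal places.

V(-4Y + 2) = (-4)²·V(Y) = 16·198 = 3168

3168.00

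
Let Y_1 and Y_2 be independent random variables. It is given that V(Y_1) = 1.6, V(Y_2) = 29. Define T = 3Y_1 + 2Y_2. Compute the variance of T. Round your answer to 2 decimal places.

130.40

By independence, V(T) = (3)²V(Y_1) + (2)²V(Y_2)
= (3)²·1.6 + (2)²·29 = 130.4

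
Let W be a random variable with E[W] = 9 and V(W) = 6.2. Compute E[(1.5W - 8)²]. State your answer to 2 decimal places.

44.20

E[1.5W - 8] = 1.5·9 − 8 = 5.5
V(1.5W - 8) = (1.5)²·6.2 = 13.95
E[(1.5W - 8)²] = V((1.5W - 8)) + (E[(1.5W - 8)])² = 13.95 + (5.5)² = 44.2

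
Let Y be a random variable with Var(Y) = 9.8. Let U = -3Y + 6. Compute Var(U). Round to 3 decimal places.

Var(-3Y + 6) = (-3)²·Var(Y) = 9·9.8 = 88.2

88.200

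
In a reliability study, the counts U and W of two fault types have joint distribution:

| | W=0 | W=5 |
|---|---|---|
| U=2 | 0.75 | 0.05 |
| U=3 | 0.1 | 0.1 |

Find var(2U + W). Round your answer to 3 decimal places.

E[U] = 2.2,  E[W] = 0.75,  E[UW] = 2
var(U) = 5 − (2.2)² = 0.16;  var(W) = 3.75 − (0.75)² = 3.1875
Cov(U,W) = 2 − (2.2)(0.75) = 0.35
var(2U + W) = (2)²·0.16 + (1)²·3.1875 + 2·(2)·(1)·0.35 = 5.2275

5.228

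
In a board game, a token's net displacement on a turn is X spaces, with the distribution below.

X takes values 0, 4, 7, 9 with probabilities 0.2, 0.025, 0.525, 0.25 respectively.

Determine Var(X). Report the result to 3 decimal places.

10.074

E[X] = (0)(0.2) + (4)(0.025) + (7)(0.525) + (9)(0.25) = 6.025
E[X²] = (0)²(0.2) + (4)²(0.025) + (7)²(0.525) + (9)²(0.25) = 46.375
Var(X) = E[X²] − (E[X])² = 46.375 − (6.025)² = 10.074375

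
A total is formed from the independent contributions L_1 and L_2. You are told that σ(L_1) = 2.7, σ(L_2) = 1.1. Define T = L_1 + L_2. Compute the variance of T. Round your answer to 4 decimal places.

8.5000

V(L_1) = 7.29, V(L_2) = 1.21
By independence, V(T) = (1)²V(L_1) + (1)²V(L_2)
= (1)²·7.29 + (1)²·1.21 = 8.5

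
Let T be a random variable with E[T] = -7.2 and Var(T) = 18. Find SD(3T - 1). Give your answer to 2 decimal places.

12.73

Var(3T - 1) = (3)²·18 = 162
SD(3T - 1) = √162 ≈ 12.73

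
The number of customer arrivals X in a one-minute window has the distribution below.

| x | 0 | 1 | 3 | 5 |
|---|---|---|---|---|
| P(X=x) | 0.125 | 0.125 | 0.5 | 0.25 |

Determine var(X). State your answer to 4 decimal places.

E[X] = (0)(0.125) + (1)(0.125) + (3)(0.5) + (5)(0.25) = 2.875
E[X²] = (0)²(0.125) + (1)²(0.125) + (3)²(0.5) + (5)²(0.25) = 10.875
var(X) = E[X²] − (E[X])² = 10.875 − (2.875)² = 2.609375

2.6094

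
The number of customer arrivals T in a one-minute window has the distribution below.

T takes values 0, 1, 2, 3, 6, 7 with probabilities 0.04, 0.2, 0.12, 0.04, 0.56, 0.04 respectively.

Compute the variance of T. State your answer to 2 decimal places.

E[T] = (0)(0.04) + (1)(0.2) + (2)(0.12) + (3)(0.04) + (6)(0.56) + (7)(0.04) = 4.2
E[T²] = (0)²(0.04) + (1)²(0.2) + (2)²(0.12) + (3)²(0.04) + (6)²(0.56) + (7)²(0.04) = 23.16
Var(T) = E[T²] − (E[T])² = 23.16 − (4.2)² = 5.52

5.52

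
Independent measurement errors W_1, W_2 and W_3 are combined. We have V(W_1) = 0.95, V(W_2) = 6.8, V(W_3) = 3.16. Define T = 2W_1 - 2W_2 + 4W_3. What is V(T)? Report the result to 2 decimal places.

By independence, V(T) = (2)²V(W_1) + (-2)²V(W_2) + (4)²V(W_3)
= (2)²·0.95 + (-2)²·6.8 + (4)²·3.16 = 81.56

81.56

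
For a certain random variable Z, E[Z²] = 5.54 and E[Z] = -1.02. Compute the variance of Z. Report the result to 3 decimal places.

4.500

Var(Z) = 5.54 − (-1.02)² = 4.4996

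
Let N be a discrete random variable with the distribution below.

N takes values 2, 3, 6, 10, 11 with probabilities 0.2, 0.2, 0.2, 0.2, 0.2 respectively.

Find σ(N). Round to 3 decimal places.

3.611

E[N] = (2)(0.2) + (3)(0.2) + (6)(0.2) + (10)(0.2) + (11)(0.2) = 6.4
E[N²] = (2)²(0.2) + (3)²(0.2) + (6)²(0.2) + (10)²(0.2) + (11)²(0.2) = 54
V(N) = E[N²] − (E[N])² = 54 − (6.4)² = 13.04
σ(N) = √13.04 ≈ 3.611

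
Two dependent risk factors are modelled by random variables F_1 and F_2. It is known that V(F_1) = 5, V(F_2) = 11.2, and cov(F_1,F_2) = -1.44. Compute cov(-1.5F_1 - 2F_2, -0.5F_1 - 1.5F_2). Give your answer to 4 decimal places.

32.6700

cov(-1.5F_1 - 2F_2, -0.5F_1 - 1.5F_2) = (-1.5)(-0.5)V(F_1) + (-2)(-1.5)V(F_2) + [(-1.5)(-1.5) + (-2)(-0.5)]cov(F_1,F_2)
= 0.75·5 + 3·11.2 + 3.25·-1.44 = 32.67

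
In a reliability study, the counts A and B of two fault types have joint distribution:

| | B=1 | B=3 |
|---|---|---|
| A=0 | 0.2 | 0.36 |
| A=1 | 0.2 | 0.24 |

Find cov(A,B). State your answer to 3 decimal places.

E[A] = 0.44,  E[B] = 2.2
E[AB] = 0.92
cov(A,B) = E[AB] − E[A]E[B] = 0.92 − (0.44)(2.2) = -0.048

-0.048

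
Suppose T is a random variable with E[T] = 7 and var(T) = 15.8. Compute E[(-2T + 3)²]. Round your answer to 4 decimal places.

184.2000

E[-2T + 3] = -2·7 + 3 = -11
var(-2T + 3) = (-2)²·15.8 = 63.2
E[(-2T + 3)²] = var((-2T + 3)) + (E[(-2T + 3)])² = 63.2 + (-11)² = 184.2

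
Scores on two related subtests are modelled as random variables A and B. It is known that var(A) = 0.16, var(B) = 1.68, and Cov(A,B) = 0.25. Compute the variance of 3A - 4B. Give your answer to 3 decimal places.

var(3A - 4B) = (3)²·var(A) + (-4)²·var(B) + 2·(3)·(-4)·Cov(A,B)
= 9·0.16 + 16·1.68 + -24·0.25 = 22.32

22.320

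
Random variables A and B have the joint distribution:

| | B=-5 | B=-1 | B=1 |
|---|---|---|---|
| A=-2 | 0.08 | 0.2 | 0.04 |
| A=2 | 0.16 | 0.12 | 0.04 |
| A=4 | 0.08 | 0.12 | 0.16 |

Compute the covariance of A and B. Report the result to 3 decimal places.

0.512

E[A] = 1.44,  E[B] = -1.8
E[AB] = -2.08
Cov(A,B) = E[AB] − E[A]E[B] = -2.08 − (1.44)(-1.8) = 0.512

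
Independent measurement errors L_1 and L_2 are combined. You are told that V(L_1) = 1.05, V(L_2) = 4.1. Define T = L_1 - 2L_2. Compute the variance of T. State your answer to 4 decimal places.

17.4500

By independence, V(T) = (1)²V(L_1) + (-2)²V(L_2)
= (1)²·1.05 + (-2)²·4.1 = 17.45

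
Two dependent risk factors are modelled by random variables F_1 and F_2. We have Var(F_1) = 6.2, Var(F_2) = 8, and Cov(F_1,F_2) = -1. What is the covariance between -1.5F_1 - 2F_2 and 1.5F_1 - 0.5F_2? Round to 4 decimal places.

Cov(-1.5F_1 - 2F_2, 1.5F_1 - 0.5F_2) = (-1.5)(1.5)Var(F_1) + (-2)(-0.5)Var(F_2) + [(-1.5)(-0.5) + (-2)(1.5)]Cov(F_1,F_2)
= -2.25·6.2 + 1·8 + -2.25·-1 = -3.7

-3.7000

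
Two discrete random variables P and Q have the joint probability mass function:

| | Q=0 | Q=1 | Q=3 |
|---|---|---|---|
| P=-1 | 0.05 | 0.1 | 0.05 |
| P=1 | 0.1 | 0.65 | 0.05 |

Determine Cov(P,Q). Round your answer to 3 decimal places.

E[P] = 0.6,  E[Q] = 1.05
E[PQ] = 0.55
Cov(P,Q) = E[PQ] − E[P]E[Q] = 0.55 − (0.6)(1.05) = -0.08

-0.080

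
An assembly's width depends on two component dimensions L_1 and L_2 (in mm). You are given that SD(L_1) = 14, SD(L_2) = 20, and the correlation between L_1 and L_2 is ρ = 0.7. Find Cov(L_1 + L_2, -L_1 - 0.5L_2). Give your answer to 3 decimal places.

Var(L_1) = (14)² = 196;  Var(L_2) = (20)² = 400
Cov(L_1,L_2) = ρ·SD(L_1)·SD(L_2) = 0.7·14·20 = 196
Cov(L_1 + L_2, -L_1 - 0.5L_2) = (1)(-1)Var(L_1) + (1)(-0.5)Var(L_2) + [(1)(-0.5) + (1)(-1)]Cov(L_1,L_2)
= -1·196 + -0.5·400 + -1.5·196 = -690

-690.000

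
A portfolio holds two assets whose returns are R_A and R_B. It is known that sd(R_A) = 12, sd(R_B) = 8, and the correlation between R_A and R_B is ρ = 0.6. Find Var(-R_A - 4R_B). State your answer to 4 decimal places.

1628.8000

Var(R_A) = (12)² = 144;  Var(R_B) = (8)² = 64
Cov(R_A,R_B) = ρ·sd(R_A)·sd(R_B) = 0.6·12·8 = 57.6
Var(-R_A - 4R_B) = (-1)²·Var(R_A) + (-4)²·Var(R_B) + 2·(-1)·(-4)·Cov(R_A,R_B)
= 1·144 + 16·64 + 8·57.6 = 1628.8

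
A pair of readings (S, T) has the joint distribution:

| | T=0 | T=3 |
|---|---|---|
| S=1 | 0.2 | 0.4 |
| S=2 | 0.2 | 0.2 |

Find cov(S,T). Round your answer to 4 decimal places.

E[S] = 1.4,  E[T] = 1.8
E[ST] = 2.4
cov(S,T) = E[ST] − E[S]E[T] = 2.4 − (1.4)(1.8) = -0.12

-0.1200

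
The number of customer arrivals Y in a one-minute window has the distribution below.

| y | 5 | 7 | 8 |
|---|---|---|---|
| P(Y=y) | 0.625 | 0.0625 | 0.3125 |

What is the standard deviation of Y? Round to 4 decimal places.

E[Y] = (5)(0.625) + (7)(0.0625) + (8)(0.3125) = 6.0625
E[Y²] = (5)²(0.625) + (7)²(0.0625) + (8)²(0.3125) = 38.6875
var(Y) = E[Y²] − (E[Y])² = 38.6875 − (6.0625)² = 1.93359375
SD(Y) = √1.93359375 ≈ 1.3905

1.3905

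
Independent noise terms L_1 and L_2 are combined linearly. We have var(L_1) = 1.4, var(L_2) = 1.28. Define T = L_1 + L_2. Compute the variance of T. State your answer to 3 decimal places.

By independence, var(T) = (1)²var(L_1) + (1)²var(L_2)
= (1)²·1.4 + (1)²·1.28 = 2.68

2.680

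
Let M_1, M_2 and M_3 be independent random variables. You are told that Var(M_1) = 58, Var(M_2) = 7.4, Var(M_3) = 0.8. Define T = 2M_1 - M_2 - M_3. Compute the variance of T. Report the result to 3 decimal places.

240.200

By independence, Var(T) = (2)²Var(M_1) + (-1)²Var(M_2) + (-1)²Var(M_3)
= (2)²·58 + (-1)²·7.4 + (-1)²·0.8 = 240.2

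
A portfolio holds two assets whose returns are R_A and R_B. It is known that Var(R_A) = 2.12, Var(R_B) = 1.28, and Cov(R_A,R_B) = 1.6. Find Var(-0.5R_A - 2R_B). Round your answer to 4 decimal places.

8.8500

Var(-0.5R_A - 2R_B) = (-0.5)²·Var(R_A) + (-2)²·Var(R_B) + 2·(-0.5)·(-2)·Cov(R_A,R_B)
= 0.25·2.12 + 4·1.28 + 2·1.6 = 8.85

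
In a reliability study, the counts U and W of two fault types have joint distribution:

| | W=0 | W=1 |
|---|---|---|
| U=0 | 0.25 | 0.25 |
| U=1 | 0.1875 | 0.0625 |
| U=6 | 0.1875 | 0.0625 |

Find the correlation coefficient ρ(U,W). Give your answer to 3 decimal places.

-0.182

E[U] = 1.75,  E[W] = 0.375
E[UW] = 0.4375
Cov(U,W) = E[UW] − E[U]E[W] = 0.4375 − (1.75)(0.375) = -0.21875
Var(U) = 6.1875,  Var(W) = 0.234375
ρ = -0.21875 / √(6.1875·0.234375) ≈ -0.182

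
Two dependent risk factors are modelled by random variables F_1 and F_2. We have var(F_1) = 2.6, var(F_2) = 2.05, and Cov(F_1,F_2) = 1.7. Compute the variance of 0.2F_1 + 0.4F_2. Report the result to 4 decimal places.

var(0.2F_1 + 0.4F_2) = (0.2)²·var(F_1) + (0.4)²·var(F_2) + 2·(0.2)·(0.4)·Cov(F_1,F_2)
= 0.04·2.6 + 0.16·2.05 + 0.16·1.7 = 0.704

0.7040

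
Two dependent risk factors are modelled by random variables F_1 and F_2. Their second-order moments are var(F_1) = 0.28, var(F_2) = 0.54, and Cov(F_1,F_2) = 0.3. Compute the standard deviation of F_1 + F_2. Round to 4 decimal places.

var(F_1 + F_2) = (1)²·var(F_1) + (1)²·var(F_2) + 2·(1)·(1)·Cov(F_1,F_2)
= 1·0.28 + 1·0.54 + 2·0.3 = 1.42
sd(F_1 + F_2) = √1.42 ≈ 1.1916

1.1916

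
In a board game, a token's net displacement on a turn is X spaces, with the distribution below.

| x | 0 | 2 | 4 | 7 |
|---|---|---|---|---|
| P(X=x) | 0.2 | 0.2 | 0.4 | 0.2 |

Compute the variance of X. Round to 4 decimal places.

E[X] = (0)(0.2) + (2)(0.2) + (4)(0.4) + (7)(0.2) = 3.4
E[X²] = (0)²(0.2) + (2)²(0.2) + (4)²(0.4) + (7)²(0.2) = 17
Var(X) = E[X²] − (E[X])² = 17 − (3.4)² = 5.44

5.4400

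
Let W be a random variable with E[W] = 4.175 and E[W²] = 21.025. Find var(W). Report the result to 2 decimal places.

3.59

var(W) = 21.025 − (4.175)² = 3.594375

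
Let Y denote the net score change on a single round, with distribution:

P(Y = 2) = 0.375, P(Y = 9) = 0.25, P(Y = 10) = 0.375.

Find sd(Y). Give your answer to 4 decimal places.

3.6997

E[Y] = (2)(0.375) + (9)(0.25) + (10)(0.375) = 6.75
E[Y²] = (2)²(0.375) + (9)²(0.25) + (10)²(0.375) = 59.25
Var(Y) = E[Y²] − (E[Y])² = 59.25 − (6.75)² = 13.6875
sd(Y) = √13.6875 ≈ 3.6997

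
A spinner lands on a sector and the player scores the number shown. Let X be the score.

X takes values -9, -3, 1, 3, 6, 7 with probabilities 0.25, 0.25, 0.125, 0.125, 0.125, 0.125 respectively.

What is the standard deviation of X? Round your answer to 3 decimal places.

5.797

E[X] = (-9)(0.25) + (-3)(0.25) + (1)(0.125) + (3)(0.125) + (6)(0.125) + (7)(0.125) = -0.875
E[X²] = (-9)²(0.25) + (-3)²(0.25) + (1)²(0.125) + (3)²(0.125) + (6)²(0.125) + (7)²(0.125) = 34.375
var(X) = E[X²] − (E[X])² = 34.375 − (-0.875)² = 33.609375
SD(X) = √33.609375 ≈ 5.797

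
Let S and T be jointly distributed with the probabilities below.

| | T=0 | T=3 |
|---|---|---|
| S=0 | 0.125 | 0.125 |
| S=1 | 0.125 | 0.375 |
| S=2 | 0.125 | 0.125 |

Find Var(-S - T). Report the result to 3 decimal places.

E[S] = 1,  E[T] = 1.875,  E[ST] = 1.875
Var(S) = 1.5 − (1)² = 0.5;  Var(T) = 5.625 − (1.875)² = 2.109375
Cov(S,T) = 1.875 − (1)(1.875) = 0
Var(-S - T) = (-1)²·0.5 + (-1)²·2.109375 + 2·(-1)·(-1)·0 = 2.609375

2.609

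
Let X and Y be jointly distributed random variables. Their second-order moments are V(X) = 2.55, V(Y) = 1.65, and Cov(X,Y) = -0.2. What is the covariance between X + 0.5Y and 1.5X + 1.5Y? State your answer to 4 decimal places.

4.6125

Cov(X + 0.5Y, 1.5X + 1.5Y) = (1)(1.5)V(X) + (0.5)(1.5)V(Y) + [(1)(1.5) + (0.5)(1.5)]Cov(X,Y)
= 1.5·2.55 + 0.75·1.65 + 2.25·-0.2 = 4.6125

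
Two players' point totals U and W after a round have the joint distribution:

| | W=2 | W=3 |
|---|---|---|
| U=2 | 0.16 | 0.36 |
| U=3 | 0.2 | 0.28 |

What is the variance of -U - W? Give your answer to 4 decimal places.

0.4256

E[U] = 2.48,  E[W] = 2.64,  E[UW] = 6.52
var(U) = 6.4 − (2.48)² = 0.2496;  var(W) = 7.2 − (2.64)² = 0.2304
Cov(U,W) = 6.52 − (2.48)(2.64) = -0.0272
var(-U - W) = (-1)²·0.2496 + (-1)²·0.2304 + 2·(-1)·(-1)·-0.0272 = 0.4256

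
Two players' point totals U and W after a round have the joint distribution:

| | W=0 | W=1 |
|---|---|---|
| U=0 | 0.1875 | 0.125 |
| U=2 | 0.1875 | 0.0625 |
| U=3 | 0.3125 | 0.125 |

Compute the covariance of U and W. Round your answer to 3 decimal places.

-0.066

E[U] = 1.8125,  E[W] = 0.3125
E[UW] = 0.5
Cov(U,W) = E[UW] − E[U]E[W] = 0.5 − (1.8125)(0.3125) = -0.06640625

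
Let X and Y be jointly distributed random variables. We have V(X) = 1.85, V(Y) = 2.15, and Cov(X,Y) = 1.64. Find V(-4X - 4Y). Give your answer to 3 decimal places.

116.480

V(-4X - 4Y) = (-4)²·V(X) + (-4)²·V(Y) + 2·(-4)·(-4)·Cov(X,Y)
= 16·1.85 + 16·2.15 + 32·1.64 = 116.48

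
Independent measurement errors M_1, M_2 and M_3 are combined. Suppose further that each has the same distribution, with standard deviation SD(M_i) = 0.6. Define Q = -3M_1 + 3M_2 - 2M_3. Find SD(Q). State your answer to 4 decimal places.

2.8142

Var(M_i) = (0.6)² = 0.36
By independence, Var(Q) = (-3)²Var(M_1) + (3)²Var(M_2) + (-2)²Var(M_3)
= (-3)²·0.36 + (3)²·0.36 + (-2)²·0.36 = 7.92
SD(Q) = √7.92 ≈ 2.8142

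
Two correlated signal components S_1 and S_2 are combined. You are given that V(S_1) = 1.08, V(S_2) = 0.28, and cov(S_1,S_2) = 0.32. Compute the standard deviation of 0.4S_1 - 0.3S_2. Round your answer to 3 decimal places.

0.348

V(0.4S_1 - 0.3S_2) = (0.4)²·V(S_1) + (-0.3)²·V(S_2) + 2·(0.4)·(-0.3)·cov(S_1,S_2)
= 0.16·1.08 + 0.09·0.28 + -0.24·0.32 = 0.1212
SD(0.4S_1 - 0.3S_2) = √0.1212 ≈ 0.348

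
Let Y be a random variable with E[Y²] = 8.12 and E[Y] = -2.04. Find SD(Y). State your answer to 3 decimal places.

1.990

V(Y) = 8.12 − (-2.04)² = 3.9584
SD(Y) = √3.9584 ≈ 1.990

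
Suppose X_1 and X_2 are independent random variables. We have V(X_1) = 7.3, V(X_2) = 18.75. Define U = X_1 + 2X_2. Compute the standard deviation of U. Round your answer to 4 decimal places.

By independence, V(U) = (1)²V(X_1) + (2)²V(X_2)
= (1)²·7.3 + (2)²·18.75 = 82.3
SD(U) = √82.3 ≈ 9.0719

9.0719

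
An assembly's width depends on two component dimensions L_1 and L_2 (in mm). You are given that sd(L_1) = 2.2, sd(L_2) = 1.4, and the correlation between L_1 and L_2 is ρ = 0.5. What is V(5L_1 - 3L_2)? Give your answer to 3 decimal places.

V(L_1) = (2.2)² = 4.84;  V(L_2) = (1.4)² = 1.96
Cov(L_1,L_2) = ρ·sd(L_1)·sd(L_2) = 0.5·2.2·1.4 = 1.54
V(5L_1 - 3L_2) = (5)²·V(L_1) + (-3)²·V(L_2) + 2·(5)·(-3)·Cov(L_1,L_2)
= 25·4.84 + 9·1.96 + -30·1.54 = 92.44

92.440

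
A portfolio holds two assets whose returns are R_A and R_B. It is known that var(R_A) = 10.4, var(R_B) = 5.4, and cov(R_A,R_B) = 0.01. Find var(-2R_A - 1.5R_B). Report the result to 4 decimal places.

var(-2R_A - 1.5R_B) = (-2)²·var(R_A) + (-1.5)²·var(R_B) + 2·(-2)·(-1.5)·cov(R_A,R_B)
= 4·10.4 + 2.25·5.4 + 6·0.01 = 53.81

53.8100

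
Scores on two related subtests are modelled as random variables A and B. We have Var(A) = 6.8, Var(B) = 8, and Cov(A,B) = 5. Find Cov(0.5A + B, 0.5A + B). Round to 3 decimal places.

Cov(0.5A + B, 0.5A + B) = (0.5)(0.5)Var(A) + (1)(1)Var(B) + [(0.5)(1) + (1)(0.5)]Cov(A,B)
= 0.25·6.8 + 1·8 + 1·5 = 14.7

14.700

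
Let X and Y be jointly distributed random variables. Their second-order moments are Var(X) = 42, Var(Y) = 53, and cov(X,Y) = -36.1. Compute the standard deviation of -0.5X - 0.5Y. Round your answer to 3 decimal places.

2.387

Var(-0.5X - 0.5Y) = (-0.5)²·Var(X) + (-0.5)²·Var(Y) + 2·(-0.5)·(-0.5)·cov(X,Y)
= 0.25·42 + 0.25·53 + 0.5·-36.1 = 5.7
σ(-0.5X - 0.5Y) = √5.7 ≈ 2.387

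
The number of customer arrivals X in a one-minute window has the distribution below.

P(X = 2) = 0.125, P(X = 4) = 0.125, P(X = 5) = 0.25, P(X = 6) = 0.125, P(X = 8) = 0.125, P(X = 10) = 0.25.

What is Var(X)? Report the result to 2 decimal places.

E[X] = (2)(0.125) + (4)(0.125) + (5)(0.25) + (6)(0.125) + (8)(0.125) + (10)(0.25) = 6.25
E[X²] = (2)²(0.125) + (4)²(0.125) + (5)²(0.25) + (6)²(0.125) + (8)²(0.125) + (10)²(0.25) = 46.25
Var(X) = E[X²] − (E[X])² = 46.25 − (6.25)² = 7.1875

7.19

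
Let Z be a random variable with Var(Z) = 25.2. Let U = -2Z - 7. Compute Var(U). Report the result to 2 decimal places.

Var(-2Z - 7) = (-2)²·Var(Z) = 4·25.2 = 100.8

100.80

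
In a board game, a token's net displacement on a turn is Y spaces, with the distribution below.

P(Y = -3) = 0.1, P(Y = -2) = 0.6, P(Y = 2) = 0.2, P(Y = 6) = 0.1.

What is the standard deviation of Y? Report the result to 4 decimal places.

E[Y] = (-3)(0.1) + (-2)(0.6) + (2)(0.2) + (6)(0.1) = -0.5
E[Y²] = (-3)²(0.1) + (-2)²(0.6) + (2)²(0.2) + (6)²(0.1) = 7.7
var(Y) = E[Y²] − (E[Y])² = 7.7 − (-0.5)² = 7.45
SD(Y) = √7.45 ≈ 2.7295

2.7295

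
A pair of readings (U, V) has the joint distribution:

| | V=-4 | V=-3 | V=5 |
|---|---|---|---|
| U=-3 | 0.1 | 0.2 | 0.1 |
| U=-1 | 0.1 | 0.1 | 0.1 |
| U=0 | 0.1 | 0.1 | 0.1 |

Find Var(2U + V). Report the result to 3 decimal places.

23.090

E[U] = -1.5,  E[V] = -0.9,  E[UV] = 1.7
Var(U) = 3.9 − (-1.5)² = 1.65;  Var(V) = 15.9 − (-0.9)² = 15.09
Cov(U,V) = 1.7 − (-1.5)(-0.9) = 0.35
Var(2U + V) = (2)²·1.65 + (1)²·15.09 + 2·(2)·(1)·0.35 = 23.09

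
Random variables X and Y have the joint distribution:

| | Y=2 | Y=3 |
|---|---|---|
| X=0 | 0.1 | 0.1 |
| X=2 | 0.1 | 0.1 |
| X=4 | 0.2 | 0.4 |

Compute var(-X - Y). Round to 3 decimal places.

E[X] = 2.8,  E[Y] = 2.6,  E[XY] = 7.4
var(X) = 10.4 − (2.8)² = 2.56;  var(Y) = 7 − (2.6)² = 0.24
cov(X,Y) = 7.4 − (2.8)(2.6) = 0.12
var(-X - Y) = (-1)²·2.56 + (-1)²·0.24 + 2·(-1)·(-1)·0.12 = 3.04

3.040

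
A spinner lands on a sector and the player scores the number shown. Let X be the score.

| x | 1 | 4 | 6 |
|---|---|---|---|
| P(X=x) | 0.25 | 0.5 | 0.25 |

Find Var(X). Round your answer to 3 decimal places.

E[X] = (1)(0.25) + (4)(0.5) + (6)(0.25) = 3.75
E[X²] = (1)²(0.25) + (4)²(0.5) + (6)²(0.25) = 17.25
Var(X) = E[X²] − (E[X])² = 17.25 − (3.75)² = 3.1875

3.188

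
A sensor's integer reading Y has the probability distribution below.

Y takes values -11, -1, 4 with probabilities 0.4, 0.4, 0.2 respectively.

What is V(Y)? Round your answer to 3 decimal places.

36.000

E[Y] = (-11)(0.4) + (-1)(0.4) + (4)(0.2) = -4
E[Y²] = (-11)²(0.4) + (-1)²(0.4) + (4)²(0.2) = 52
V(Y) = E[Y²] − (E[Y])² = 52 − (-4)² = 36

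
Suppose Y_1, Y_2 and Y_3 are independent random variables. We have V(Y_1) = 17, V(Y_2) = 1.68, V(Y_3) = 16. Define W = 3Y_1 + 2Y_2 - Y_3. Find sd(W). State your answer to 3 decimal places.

By independence, V(W) = (3)²V(Y_1) + (2)²V(Y_2) + (-1)²V(Y_3)
= (3)²·17 + (2)²·1.68 + (-1)²·16 = 175.72
sd(W) = √175.72 ≈ 13.256

13.256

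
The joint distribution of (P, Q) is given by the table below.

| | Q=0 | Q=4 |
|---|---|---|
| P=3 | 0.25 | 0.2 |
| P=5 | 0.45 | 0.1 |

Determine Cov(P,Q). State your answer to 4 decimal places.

E[P] = 4.1,  E[Q] = 1.2
E[PQ] = 4.4
Cov(P,Q) = E[PQ] − E[P]E[Q] = 4.4 − (4.1)(1.2) = -0.52

-0.5200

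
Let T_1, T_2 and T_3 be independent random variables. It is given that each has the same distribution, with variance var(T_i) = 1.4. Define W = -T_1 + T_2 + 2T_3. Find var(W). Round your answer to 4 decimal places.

By independence, var(W) = (-1)²var(T_1) + (1)²var(T_2) + (2)²var(T_3)
= (-1)²·1.4 + (1)²·1.4 + (2)²·1.4 = 8.4

8.4000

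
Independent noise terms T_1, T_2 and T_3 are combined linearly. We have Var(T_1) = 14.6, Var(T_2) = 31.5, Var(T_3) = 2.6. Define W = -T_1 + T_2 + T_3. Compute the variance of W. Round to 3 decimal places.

48.700

By independence, Var(W) = (-1)²Var(T_1) + (1)²Var(T_2) + (1)²Var(T_3)
= (-1)²·14.6 + (1)²·31.5 + (1)²·2.6 = 48.7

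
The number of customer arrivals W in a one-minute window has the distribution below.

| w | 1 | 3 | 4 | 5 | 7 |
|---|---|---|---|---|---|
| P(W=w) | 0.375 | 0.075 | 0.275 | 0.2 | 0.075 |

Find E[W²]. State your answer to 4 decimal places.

14.1250

E[W²] = (1)²(0.375) + (3)²(0.075) + (4)²(0.275) + (5)²(0.2) + (7)²(0.075) = 14.125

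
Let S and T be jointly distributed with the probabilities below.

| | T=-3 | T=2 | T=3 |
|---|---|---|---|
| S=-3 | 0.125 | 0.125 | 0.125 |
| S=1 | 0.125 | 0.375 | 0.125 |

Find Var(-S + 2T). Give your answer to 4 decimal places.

E[S] = -0.5,  E[T] = 1,  E[ST] = 0
Var(S) = 4 − (-0.5)² = 3.75;  Var(T) = 6.5 − (1)² = 5.5
cov(S,T) = 0 − (-0.5)(1) = 0.5
Var(-S + 2T) = (-1)²·3.75 + (2)²·5.5 + 2·(-1)·(2)·0.5 = 23.75

23.7500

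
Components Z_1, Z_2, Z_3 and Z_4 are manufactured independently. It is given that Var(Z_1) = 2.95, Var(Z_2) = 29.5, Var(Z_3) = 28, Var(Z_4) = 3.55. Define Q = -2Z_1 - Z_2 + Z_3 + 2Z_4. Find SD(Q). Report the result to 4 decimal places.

9.1378

By independence, Var(Q) = (-2)²Var(Z_1) + (-1)²Var(Z_2) + (1)²Var(Z_3) + (2)²Var(Z_4)
= (-2)²·2.95 + (-1)²·29.5 + (1)²·28 + (2)²·3.55 = 83.5
SD(Q) = √83.5 ≈ 9.1378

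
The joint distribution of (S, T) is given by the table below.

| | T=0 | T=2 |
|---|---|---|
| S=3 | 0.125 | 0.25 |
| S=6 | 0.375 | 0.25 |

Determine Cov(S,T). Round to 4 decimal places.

E[S] = 4.875,  E[T] = 1
E[ST] = 4.5
Cov(S,T) = E[ST] − E[S]E[T] = 4.5 − (4.875)(1) = -0.375

-0.3750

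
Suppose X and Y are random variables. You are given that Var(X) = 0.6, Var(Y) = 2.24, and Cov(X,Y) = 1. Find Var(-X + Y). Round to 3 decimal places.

0.840

Var(-X + Y) = (-1)²·Var(X) + (1)²·Var(Y) + 2·(-1)·(1)·Cov(X,Y)
= 1·0.6 + 1·2.24 + -2·1 = 0.84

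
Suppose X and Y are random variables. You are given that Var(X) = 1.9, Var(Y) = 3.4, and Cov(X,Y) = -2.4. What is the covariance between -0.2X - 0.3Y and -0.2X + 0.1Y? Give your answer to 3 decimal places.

Cov(-0.2X - 0.3Y, -0.2X + 0.1Y) = (-0.2)(-0.2)Var(X) + (-0.3)(0.1)Var(Y) + [(-0.2)(0.1) + (-0.3)(-0.2)]Cov(X,Y)
= 0.04·1.9 + -0.03·3.4 + 0.04·-2.4 = -0.122

-0.122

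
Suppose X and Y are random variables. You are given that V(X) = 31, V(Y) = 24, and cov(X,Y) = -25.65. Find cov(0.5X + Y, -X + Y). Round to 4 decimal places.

21.3250

cov(0.5X + Y, -X + Y) = (0.5)(-1)V(X) + (1)(1)V(Y) + [(0.5)(1) + (1)(-1)]cov(X,Y)
= -0.5·31 + 1·24 + -0.5·-25.65 = 21.325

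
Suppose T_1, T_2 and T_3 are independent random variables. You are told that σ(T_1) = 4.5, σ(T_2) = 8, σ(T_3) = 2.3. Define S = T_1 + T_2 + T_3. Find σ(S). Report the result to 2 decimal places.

V(T_1) = 20.25, V(T_2) = 64, V(T_3) = 5.29
By independence, V(S) = (1)²V(T_1) + (1)²V(T_2) + (1)²V(T_3)
= (1)²·20.25 + (1)²·64 + (1)²·5.29 = 89.54
σ(S) = √89.54 ≈ 9.46

9.46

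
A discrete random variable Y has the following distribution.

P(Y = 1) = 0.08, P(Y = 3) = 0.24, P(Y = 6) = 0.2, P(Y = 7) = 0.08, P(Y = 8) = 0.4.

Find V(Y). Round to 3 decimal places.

E[Y] = (1)(0.08) + (3)(0.24) + (6)(0.2) + (7)(0.08) + (8)(0.4) = 5.76
E[Y²] = (1)²(0.08) + (3)²(0.24) + (6)²(0.2) + (7)²(0.08) + (8)²(0.4) = 38.96
V(Y) = E[Y²] − (E[Y])² = 38.96 − (5.76)² = 5.7824

5.782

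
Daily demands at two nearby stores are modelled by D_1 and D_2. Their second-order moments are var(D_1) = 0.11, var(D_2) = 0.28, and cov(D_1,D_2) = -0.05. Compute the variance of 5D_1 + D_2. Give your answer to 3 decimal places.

2.530

var(5D_1 + D_2) = (5)²·var(D_1) + (1)²·var(D_2) + 2·(5)·(1)·cov(D_1,D_2)
= 25·0.11 + 1·0.28 + 10·-0.05 = 2.53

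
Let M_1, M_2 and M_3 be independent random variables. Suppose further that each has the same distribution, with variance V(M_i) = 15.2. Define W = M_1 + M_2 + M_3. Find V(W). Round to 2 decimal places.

45.60

By independence, V(W) = (1)²V(M_1) + (1)²V(M_2) + (1)²V(M_3)
= (1)²·15.2 + (1)²·15.2 + (1)²·15.2 = 45.6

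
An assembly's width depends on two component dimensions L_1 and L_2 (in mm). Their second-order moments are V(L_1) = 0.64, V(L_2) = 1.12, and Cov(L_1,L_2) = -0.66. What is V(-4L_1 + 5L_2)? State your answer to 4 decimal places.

V(-4L_1 + 5L_2) = (-4)²·V(L_1) + (5)²·V(L_2) + 2·(-4)·(5)·Cov(L_1,L_2)
= 16·0.64 + 25·1.12 + -40·-0.66 = 64.64

64.6400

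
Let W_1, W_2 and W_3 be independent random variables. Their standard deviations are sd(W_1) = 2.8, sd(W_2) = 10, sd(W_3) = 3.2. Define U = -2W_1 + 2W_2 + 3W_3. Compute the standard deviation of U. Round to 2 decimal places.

22.88

Var(W_1) = 7.84, Var(W_2) = 100, Var(W_3) = 10.24
By independence, Var(U) = (-2)²Var(W_1) + (2)²Var(W_2) + (3)²Var(W_3)
= (-2)²·7.84 + (2)²·100 + (3)²·10.24 = 523.52
sd(U) = √523.52 ≈ 22.88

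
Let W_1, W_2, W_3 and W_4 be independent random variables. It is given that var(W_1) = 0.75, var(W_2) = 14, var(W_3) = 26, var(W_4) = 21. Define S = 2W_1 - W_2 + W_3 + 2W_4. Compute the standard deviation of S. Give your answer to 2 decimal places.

By independence, var(S) = (2)²var(W_1) + (-1)²var(W_2) + (1)²var(W_3) + (2)²var(W_4)
= (2)²·0.75 + (-1)²·14 + (1)²·26 + (2)²·21 = 127
SD(S) = √127 ≈ 11.27

11.27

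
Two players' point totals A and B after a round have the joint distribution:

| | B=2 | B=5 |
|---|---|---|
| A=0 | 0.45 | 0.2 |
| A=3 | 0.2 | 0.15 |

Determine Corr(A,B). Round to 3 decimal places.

0.121

E[A] = 1.05,  E[B] = 3.05
E[AB] = 3.45
cov(A,B) = E[AB] − E[A]E[B] = 3.45 − (1.05)(3.05) = 0.2475
V(A) = 2.0475,  V(B) = 2.0475
ρ = 0.2475 / √(2.0475·2.0475) ≈ 0.121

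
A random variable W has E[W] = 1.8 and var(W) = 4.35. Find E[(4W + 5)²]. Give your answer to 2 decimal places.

218.44

E[4W + 5] = 4·1.8 + 5 = 12.2
var(4W + 5) = (4)²·4.35 = 69.6
E[(4W + 5)²] = var((4W + 5)) + (E[(4W + 5)])² = 69.6 + (12.2)² = 218.44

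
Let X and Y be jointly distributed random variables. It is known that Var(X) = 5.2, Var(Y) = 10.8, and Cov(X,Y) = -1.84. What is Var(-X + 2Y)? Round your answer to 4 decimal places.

55.7600

Var(-X + 2Y) = (-1)²·Var(X) + (2)²·Var(Y) + 2·(-1)·(2)·Cov(X,Y)
= 1·5.2 + 4·10.8 + -4·-1.84 = 55.76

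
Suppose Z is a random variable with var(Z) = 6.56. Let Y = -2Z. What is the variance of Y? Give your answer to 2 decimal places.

var(-2Z) = (-2)²·var(Z) = 4·6.56 = 26.24

26.24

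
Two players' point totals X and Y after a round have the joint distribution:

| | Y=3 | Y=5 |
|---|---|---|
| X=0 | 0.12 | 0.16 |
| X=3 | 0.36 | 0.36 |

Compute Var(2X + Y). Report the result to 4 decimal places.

7.9104

E[X] = 2.16,  E[Y] = 4.04,  E[XY] = 8.64
Var(X) = 6.48 − (2.16)² = 1.8144;  Var(Y) = 17.32 − (4.04)² = 0.9984
Cov(X,Y) = 8.64 − (2.16)(4.04) = -0.0864
Var(2X + Y) = (2)²·1.8144 + (1)²·0.9984 + 2·(2)·(1)·-0.0864 = 7.9104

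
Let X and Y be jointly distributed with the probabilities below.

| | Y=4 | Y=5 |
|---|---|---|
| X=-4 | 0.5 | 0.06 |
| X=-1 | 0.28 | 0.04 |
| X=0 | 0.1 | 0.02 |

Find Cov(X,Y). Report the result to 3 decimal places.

0.027

E[X] = -2.56,  E[Y] = 4.12
E[XY] = -10.52
Cov(X,Y) = E[XY] − E[X]E[Y] = -10.52 − (-2.56)(4.12) = 0.0272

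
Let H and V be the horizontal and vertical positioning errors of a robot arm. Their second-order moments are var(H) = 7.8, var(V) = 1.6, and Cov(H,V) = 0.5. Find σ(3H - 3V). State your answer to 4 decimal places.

var(3H - 3V) = (3)²·var(H) + (-3)²·var(V) + 2·(3)·(-3)·Cov(H,V)
= 9·7.8 + 9·1.6 + -18·0.5 = 75.6
σ(3H - 3V) = √75.6 ≈ 8.6948

8.6948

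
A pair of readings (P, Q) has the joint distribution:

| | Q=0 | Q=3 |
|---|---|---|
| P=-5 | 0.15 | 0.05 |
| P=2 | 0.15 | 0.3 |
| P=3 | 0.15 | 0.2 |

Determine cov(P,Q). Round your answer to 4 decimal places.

E[P] = 0.95,  E[Q] = 1.65
E[PQ] = 2.85
cov(P,Q) = E[PQ] − E[P]E[Q] = 2.85 − (0.95)(1.65) = 1.2825

1.2825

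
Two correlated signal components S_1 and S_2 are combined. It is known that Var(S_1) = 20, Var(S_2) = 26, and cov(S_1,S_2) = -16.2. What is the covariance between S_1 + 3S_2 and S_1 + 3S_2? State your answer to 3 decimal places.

cov(S_1 + 3S_2, S_1 + 3S_2) = (1)(1)Var(S_1) + (3)(3)Var(S_2) + [(1)(3) + (3)(1)]cov(S_1,S_2)
= 1·20 + 9·26 + 6·-16.2 = 156.8

156.800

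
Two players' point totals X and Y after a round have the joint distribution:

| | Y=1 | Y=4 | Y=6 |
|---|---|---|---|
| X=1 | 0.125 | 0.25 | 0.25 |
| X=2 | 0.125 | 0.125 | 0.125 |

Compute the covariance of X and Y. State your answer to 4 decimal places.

-0.1250

E[X] = 1.375,  E[Y] = 4
E[XY] = 5.375
Cov(X,Y) = E[XY] − E[X]E[Y] = 5.375 − (1.375)(4) = -0.125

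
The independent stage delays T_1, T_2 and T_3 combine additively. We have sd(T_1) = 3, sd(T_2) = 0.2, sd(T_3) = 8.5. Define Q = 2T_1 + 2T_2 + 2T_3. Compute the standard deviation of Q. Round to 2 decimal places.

V(T_1) = 9, V(T_2) = 0.04, V(T_3) = 72.25
By independence, V(Q) = (2)²V(T_1) + (2)²V(T_2) + (2)²V(T_3)
= (2)²·9 + (2)²·0.04 + (2)²·72.25 = 325.16
sd(Q) = √325.16 ≈ 18.03

18.03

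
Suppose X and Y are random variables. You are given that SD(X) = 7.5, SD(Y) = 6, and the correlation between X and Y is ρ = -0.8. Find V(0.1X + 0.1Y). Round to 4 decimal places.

0.2025

V(X) = (7.5)² = 56.25;  V(Y) = (6)² = 36
Cov(X,Y) = ρ·SD(X)·SD(Y) = -0.8·7.5·6 = -36
V(0.1X + 0.1Y) = (0.1)²·V(X) + (0.1)²·V(Y) + 2·(0.1)·(0.1)·Cov(X,Y)
= 0.01·56.25 + 0.01·36 + 0.02·-36 = 0.2025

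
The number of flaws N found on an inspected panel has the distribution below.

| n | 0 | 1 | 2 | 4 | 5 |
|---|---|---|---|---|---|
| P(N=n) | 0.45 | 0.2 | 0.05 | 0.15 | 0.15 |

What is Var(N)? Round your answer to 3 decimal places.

3.828

E[N] = (0)(0.45) + (1)(0.2) + (2)(0.05) + (4)(0.15) + (5)(0.15) = 1.65
E[N²] = (0)²(0.45) + (1)²(0.2) + (2)²(0.05) + (4)²(0.15) + (5)²(0.15) = 6.55
Var(N) = E[N²] − (E[N])² = 6.55 − (1.65)² = 3.8275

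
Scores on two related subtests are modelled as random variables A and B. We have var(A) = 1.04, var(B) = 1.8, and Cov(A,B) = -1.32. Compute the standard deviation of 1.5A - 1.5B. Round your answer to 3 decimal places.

3.511

var(1.5A - 1.5B) = (1.5)²·var(A) + (-1.5)²·var(B) + 2·(1.5)·(-1.5)·Cov(A,B)
= 2.25·1.04 + 2.25·1.8 + -4.5·-1.32 = 12.33
SD(1.5A - 1.5B) = √12.33 ≈ 3.511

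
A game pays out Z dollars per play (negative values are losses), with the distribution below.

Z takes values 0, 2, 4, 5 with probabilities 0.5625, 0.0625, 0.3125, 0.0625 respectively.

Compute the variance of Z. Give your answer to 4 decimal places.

E[Z] = (0)(0.5625) + (2)(0.0625) + (4)(0.3125) + (5)(0.0625) = 1.6875
E[Z²] = (0)²(0.5625) + (2)²(0.0625) + (4)²(0.3125) + (5)²(0.0625) = 6.8125
Var(Z) = E[Z²] − (E[Z])² = 6.8125 − (1.6875)² = 3.96484375

3.9648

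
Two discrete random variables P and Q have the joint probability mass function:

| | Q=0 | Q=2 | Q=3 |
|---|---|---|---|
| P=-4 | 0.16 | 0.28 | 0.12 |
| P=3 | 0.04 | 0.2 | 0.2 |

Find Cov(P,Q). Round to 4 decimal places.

E[P] = -0.92,  E[Q] = 1.92
E[PQ] = -0.68
Cov(P,Q) = E[PQ] − E[P]E[Q] = -0.68 − (-0.92)(1.92) = 1.0864

1.0864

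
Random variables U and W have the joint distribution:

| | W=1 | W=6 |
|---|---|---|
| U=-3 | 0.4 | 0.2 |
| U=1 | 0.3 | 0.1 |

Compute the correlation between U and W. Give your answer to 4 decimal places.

-0.0891

E[U] = -1.4,  E[W] = 2.5
E[UW] = -3.9
Cov(U,W) = E[UW] − E[U]E[W] = -3.9 − (-1.4)(2.5) = -0.4
Var(U) = 3.84,  Var(W) = 5.25
ρ = -0.4 / √(3.84·5.25) ≈ -0.0891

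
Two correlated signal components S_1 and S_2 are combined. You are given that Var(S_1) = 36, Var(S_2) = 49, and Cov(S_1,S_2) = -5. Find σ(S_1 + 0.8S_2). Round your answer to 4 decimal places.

7.7045

Var(S_1 + 0.8S_2) = (1)²·Var(S_1) + (0.8)²·Var(S_2) + 2·(1)·(0.8)·Cov(S_1,S_2)
= 1·36 + 0.64·49 + 1.6·-5 = 59.36
σ(S_1 + 0.8S_2) = √59.36 ≈ 7.7045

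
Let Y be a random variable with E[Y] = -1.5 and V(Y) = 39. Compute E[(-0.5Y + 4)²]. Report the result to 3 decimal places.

E[-0.5Y + 4] = -0.5·-1.5 + 4 = 4.75
V(-0.5Y + 4) = (-0.5)²·39 = 9.75
E[(-0.5Y + 4)²] = V((-0.5Y + 4)) + (E[(-0.5Y + 4)])² = 9.75 + (4.75)² = 32.3125

32.313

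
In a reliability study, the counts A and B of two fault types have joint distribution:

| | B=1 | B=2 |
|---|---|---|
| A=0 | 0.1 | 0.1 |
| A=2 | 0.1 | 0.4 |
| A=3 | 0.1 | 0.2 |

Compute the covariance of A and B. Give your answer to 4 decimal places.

E[A] = 1.9,  E[B] = 1.7
E[AB] = 3.3
cov(A,B) = E[AB] − E[A]E[B] = 3.3 − (1.9)(1.7) = 0.07

0.0700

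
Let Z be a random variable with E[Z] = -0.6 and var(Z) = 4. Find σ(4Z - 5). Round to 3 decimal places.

8.000

var(4Z - 5) = (4)²·4 = 64
σ(4Z - 5) = √64 ≈ 8.000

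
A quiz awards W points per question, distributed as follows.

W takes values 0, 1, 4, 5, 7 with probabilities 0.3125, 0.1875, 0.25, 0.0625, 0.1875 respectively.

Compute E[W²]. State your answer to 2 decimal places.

E[W²] = (0)²(0.3125) + (1)²(0.1875) + (4)²(0.25) + (5)²(0.0625) + (7)²(0.1875) = 14.9375

14.94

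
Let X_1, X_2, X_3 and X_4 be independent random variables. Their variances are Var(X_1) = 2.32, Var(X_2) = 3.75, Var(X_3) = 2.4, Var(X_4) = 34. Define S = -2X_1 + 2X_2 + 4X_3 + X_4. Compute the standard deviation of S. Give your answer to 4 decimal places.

9.8326

By independence, Var(S) = (-2)²Var(X_1) + (2)²Var(X_2) + (4)²Var(X_3) + (1)²Var(X_4)
= (-2)²·2.32 + (2)²·3.75 + (4)²·2.4 + (1)²·34 = 96.68
SD(S) = √96.68 ≈ 9.8326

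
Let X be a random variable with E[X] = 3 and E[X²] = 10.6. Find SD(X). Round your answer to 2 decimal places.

1.26

V(X) = 10.6 − (3)² = 1.6
SD(X) = √1.6 ≈ 1.26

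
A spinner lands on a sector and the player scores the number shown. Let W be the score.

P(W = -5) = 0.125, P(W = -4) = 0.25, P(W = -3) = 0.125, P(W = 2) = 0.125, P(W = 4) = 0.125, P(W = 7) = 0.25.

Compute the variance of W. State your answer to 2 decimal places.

E[W] = (-5)(0.125) + (-4)(0.25) + (-3)(0.125) + (2)(0.125) + (4)(0.125) + (7)(0.25) = 0.5
E[W²] = (-5)²(0.125) + (-4)²(0.25) + (-3)²(0.125) + (2)²(0.125) + (4)²(0.125) + (7)²(0.25) = 23
V(W) = E[W²] − (E[W])² = 23 − (0.5)² = 22.75

22.75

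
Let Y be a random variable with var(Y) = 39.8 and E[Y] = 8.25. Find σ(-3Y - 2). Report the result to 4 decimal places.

18.9262

var(-3Y - 2) = (-3)²·39.8 = 358.2
σ(-3Y - 2) = √358.2 ≈ 18.9262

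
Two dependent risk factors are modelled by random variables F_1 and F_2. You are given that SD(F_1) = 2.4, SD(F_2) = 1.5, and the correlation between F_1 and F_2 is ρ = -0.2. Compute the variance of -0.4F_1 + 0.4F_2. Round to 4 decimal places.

1.5120

Var(F_1) = (2.4)² = 5.76;  Var(F_2) = (1.5)² = 2.25
Cov(F_1,F_2) = ρ·SD(F_1)·SD(F_2) = -0.2·2.4·1.5 = -0.72
Var(-0.4F_1 + 0.4F_2) = (-0.4)²·Var(F_1) + (0.4)²·Var(F_2) + 2·(-0.4)·(0.4)·Cov(F_1,F_2)
= 0.16·5.76 + 0.16·2.25 + -0.32·-0.72 = 1.512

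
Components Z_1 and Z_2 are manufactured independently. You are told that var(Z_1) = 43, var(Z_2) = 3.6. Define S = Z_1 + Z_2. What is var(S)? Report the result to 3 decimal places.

By independence, var(S) = (1)²var(Z_1) + (1)²var(Z_2)
= (1)²·43 + (1)²·3.6 = 46.6

46.600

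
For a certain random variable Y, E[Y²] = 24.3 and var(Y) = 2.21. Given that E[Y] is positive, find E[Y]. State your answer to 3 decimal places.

4.700

(E[Y])² = E[Y²] − var(Y) = 24.3 − 2.21 = 22.09
E[Y] = √22.09 = 4.7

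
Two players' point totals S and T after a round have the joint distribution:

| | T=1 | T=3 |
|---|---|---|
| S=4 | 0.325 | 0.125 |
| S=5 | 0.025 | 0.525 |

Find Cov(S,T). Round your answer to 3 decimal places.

E[S] = 4.55,  E[T] = 2.3
E[ST] = 10.8
Cov(S,T) = E[ST] − E[S]E[T] = 10.8 − (4.55)(2.3) = 0.335

0.335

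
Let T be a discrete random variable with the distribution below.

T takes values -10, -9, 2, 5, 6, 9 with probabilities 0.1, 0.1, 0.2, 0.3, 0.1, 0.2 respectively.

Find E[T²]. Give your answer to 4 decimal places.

46.2000

E[T²] = (-10)²(0.1) + (-9)²(0.1) + (2)²(0.2) + (5)²(0.3) + (6)²(0.1) + (9)²(0.2) = 46.2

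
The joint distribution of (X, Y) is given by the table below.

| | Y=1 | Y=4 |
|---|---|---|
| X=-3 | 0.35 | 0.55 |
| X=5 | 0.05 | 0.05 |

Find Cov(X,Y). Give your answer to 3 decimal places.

-0.240

E[X] = -2.2,  E[Y] = 2.8
E[XY] = -6.4
Cov(X,Y) = E[XY] − E[X]E[Y] = -6.4 − (-2.2)(2.8) = -0.24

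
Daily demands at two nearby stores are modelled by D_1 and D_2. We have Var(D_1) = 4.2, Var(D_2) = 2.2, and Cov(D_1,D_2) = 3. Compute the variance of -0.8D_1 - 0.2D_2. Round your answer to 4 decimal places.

3.7360

Var(-0.8D_1 - 0.2D_2) = (-0.8)²·Var(D_1) + (-0.2)²·Var(D_2) + 2·(-0.8)·(-0.2)·Cov(D_1,D_2)
= 0.64·4.2 + 0.04·2.2 + 0.32·3 = 3.736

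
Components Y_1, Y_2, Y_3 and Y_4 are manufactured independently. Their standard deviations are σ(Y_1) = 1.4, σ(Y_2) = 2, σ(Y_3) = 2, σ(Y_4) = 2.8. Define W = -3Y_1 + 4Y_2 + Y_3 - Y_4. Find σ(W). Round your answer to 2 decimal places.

var(Y_1) = 1.96, var(Y_2) = 4, var(Y_3) = 4, var(Y_4) = 7.84
By independence, var(W) = (-3)²var(Y_1) + (4)²var(Y_2) + (1)²var(Y_3) + (-1)²var(Y_4)
= (-3)²·1.96 + (4)²·4 + (1)²·4 + (-1)²·7.84 = 93.48
σ(W) = √93.48 ≈ 9.67

9.67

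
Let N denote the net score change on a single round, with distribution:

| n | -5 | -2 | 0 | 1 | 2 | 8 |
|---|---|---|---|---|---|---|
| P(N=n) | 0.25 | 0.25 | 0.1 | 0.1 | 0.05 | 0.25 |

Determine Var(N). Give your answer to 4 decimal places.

23.3475

E[N] = (-5)(0.25) + (-2)(0.25) + (0)(0.1) + (1)(0.1) + (2)(0.05) + (8)(0.25) = 0.45
E[N²] = (-5)²(0.25) + (-2)²(0.25) + (0)²(0.1) + (1)²(0.1) + (2)²(0.05) + (8)²(0.25) = 23.55
Var(N) = E[N²] − (E[N])² = 23.55 − (0.45)² = 23.3475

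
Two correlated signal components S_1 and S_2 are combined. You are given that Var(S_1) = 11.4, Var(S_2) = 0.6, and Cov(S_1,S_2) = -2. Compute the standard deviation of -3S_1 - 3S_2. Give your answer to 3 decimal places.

Var(-3S_1 - 3S_2) = (-3)²·Var(S_1) + (-3)²·Var(S_2) + 2·(-3)·(-3)·Cov(S_1,S_2)
= 9·11.4 + 9·0.6 + 18·-2 = 72
sd(-3S_1 - 3S_2) = √72 ≈ 8.485

8.485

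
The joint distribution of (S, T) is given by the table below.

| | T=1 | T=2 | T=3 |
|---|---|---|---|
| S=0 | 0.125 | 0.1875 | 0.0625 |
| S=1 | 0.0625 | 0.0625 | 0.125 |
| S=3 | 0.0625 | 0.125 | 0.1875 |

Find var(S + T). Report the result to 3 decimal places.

E[S] = 1.375,  E[T] = 2.125,  E[ST] = 3.1875
var(S) = 3.625 − (1.375)² = 1.734375;  var(T) = 5.125 − (2.125)² = 0.609375
Cov(S,T) = 3.1875 − (1.375)(2.125) = 0.265625
var(S + T) = (1)²·1.734375 + (1)²·0.609375 + 2·(1)·(1)·0.265625 = 2.875

2.875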